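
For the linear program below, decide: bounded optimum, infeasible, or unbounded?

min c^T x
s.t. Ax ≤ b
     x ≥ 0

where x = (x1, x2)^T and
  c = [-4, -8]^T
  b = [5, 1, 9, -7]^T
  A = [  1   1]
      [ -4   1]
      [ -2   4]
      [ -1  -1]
One constraint requires x1 + x2 ≤ 5, while the constraint -x1 - x2 ≤ -7 is equivalent to x1 + x2 ≥ 7. Together they would need 7 ≤ x1 + x2 ≤ 5, which is impossible since 7 > 5. No point satisfies all constraints.

Infeasible: no point satisfies all constraints simultaneously.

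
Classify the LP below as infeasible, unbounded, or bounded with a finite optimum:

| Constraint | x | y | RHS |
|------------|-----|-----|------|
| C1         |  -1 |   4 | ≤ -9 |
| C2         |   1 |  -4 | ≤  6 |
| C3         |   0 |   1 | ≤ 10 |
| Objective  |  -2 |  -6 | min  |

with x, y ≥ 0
C2 requires x - 4y ≤ 6, while C1 (-x + 4y ≤ -9) is equivalent to x - 4y ≥ 9. Together they would need 9 ≤ x - 4y ≤ 6, which is impossible since 9 > 6. No point satisfies all constraints.

Infeasible — the constraint set is empty.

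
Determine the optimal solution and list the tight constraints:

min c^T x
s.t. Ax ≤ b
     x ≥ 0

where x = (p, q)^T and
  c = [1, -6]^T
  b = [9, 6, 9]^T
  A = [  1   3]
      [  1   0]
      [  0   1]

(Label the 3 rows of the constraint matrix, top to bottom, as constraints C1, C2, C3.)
Optimal: p = 0, q = 3
Binding: C1, p ≥ 0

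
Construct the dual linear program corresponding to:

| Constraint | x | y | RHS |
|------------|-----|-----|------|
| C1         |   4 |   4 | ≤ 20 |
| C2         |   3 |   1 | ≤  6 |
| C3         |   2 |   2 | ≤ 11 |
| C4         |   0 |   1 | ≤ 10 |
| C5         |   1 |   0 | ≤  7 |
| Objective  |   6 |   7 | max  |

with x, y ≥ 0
Minimize: z = 20y1 + 6y2 + 11y3 + 10y4 + 7y5

Subject to:
  C1: -4y1 - 3y2 - 2y3 - y5 ≤ -6
  C2: -4y1 - y2 - 2y3 - y4 ≤ -7
  y1, y2, y3, y4, y5 ≥ 0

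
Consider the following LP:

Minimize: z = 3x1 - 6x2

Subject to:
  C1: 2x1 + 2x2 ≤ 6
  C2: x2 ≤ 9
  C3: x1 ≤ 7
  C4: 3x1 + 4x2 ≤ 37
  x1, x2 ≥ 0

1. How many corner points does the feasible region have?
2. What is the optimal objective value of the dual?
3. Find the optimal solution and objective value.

1. 3
2. -18 (by strong duality, equal to the primal optimum)
3. x1 = 0, x2 = 3, z = -18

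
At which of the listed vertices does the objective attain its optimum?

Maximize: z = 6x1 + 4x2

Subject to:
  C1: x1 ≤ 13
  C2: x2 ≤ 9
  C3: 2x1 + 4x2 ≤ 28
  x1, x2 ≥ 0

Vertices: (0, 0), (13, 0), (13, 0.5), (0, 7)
Evaluating z = 6x1 + 4x2 at each vertex:
  (0, 0): z = 0
  (13, 0): z = 78
  (13, 0.5): z = 80
  (0, 7): z = 28

The largest value is z = 80, attained at (13, 0.5).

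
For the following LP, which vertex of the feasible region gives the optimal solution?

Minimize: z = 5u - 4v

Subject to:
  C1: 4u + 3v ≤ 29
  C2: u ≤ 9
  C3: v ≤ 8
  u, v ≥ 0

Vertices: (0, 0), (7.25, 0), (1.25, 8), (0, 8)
Evaluating z = 5u - 4v at each vertex:
  (0, 0): z = 0
  (7.25, 0): z = 36.25
  (1.25, 8): z = -25.75
  (0, 8): z = -32

The smallest value is z = -32, attained at (0, 8).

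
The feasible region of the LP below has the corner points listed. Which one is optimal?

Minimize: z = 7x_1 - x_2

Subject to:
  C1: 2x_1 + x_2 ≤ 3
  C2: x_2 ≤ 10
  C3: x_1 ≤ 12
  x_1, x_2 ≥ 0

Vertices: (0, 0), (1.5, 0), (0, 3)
(0, 3) with z = -3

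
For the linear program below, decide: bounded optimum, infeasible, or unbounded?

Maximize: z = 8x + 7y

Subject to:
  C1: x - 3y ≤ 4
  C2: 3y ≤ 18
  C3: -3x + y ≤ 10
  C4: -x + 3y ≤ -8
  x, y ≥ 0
C1 requires x - 3y ≤ 4, while C4 (-x + 3y ≤ -8) is equivalent to x - 3y ≥ 8. Together they would need 8 ≤ x - 3y ≤ 4, which is impossible since 8 > 4. No point satisfies all constraints.

Infeasible — the constraint set is empty.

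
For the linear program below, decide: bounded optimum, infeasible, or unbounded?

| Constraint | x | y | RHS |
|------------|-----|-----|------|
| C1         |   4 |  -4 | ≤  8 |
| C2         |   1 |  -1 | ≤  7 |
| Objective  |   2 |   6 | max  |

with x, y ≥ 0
Feasible point: (0, 0) satisfies every constraint, so the LP is feasible.
Direction d = (0, 1): for each constraint row a, a·d ≤ 0 —
  (4)(0) + (-4)(1) = -4 ≤ 0
  (1)(0) + (-1)(1) = -1 ≤ 0
and d ≥ 0, so (0, 0) + t·d stays feasible for every t ≥ 0. Along this ray z = 2x + 6y changes by 6 per unit t, so z → +∞.

Unbounded — the objective can increase without bound over the feasible region.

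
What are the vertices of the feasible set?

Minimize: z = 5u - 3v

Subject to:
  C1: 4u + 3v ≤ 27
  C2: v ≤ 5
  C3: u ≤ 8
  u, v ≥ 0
Each vertex is the intersection of two constraint boundaries that also satisfies all remaining constraints:
  u = 0 and v = 0 → (0, 0)
  4u + 3v = 27 and v = 0 → (6.75, 0)
  4u + 3v = 27 and v = 5 → (3, 5)
  v = 5 and u = 0 → (0, 5)

Vertices: (0, 0), (6.75, 0), (3, 5), (0, 5)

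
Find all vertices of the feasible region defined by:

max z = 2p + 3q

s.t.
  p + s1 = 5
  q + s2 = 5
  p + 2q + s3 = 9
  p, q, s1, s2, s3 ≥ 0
Each vertex is the intersection of two constraint boundaries that also satisfies all remaining constraints:
  p = 0 and q = 0 → (0, 0)
  p = 5 and q = 0 → (5, 0)
  p = 5 and p + 2q = 9 → (5, 2)
  p + 2q = 9 and p = 0 → (0, 4.5)

Vertices: (0, 0), (5, 0), (5, 2), (0, 4.5)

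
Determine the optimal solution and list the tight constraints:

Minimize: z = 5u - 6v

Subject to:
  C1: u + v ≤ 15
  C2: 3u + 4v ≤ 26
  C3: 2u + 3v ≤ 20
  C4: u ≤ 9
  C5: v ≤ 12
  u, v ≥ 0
Optimal: u = 0, v = 6.5
Binding: C2, u ≥ 0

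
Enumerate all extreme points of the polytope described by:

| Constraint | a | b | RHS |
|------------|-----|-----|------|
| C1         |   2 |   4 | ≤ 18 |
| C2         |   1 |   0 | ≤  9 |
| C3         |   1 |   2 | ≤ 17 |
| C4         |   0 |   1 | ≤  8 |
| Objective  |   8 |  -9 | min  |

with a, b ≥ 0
Each vertex is the intersection of two constraint boundaries that also satisfies all remaining constraints:
  a = 0 and b = 0 → (0, 0)
  2a + 4b = 18 and a = 9 → (9, 0)
  2a + 4b = 18 and a = 0 → (0, 4.5)

Vertices: (0, 0), (9, 0), (0, 4.5)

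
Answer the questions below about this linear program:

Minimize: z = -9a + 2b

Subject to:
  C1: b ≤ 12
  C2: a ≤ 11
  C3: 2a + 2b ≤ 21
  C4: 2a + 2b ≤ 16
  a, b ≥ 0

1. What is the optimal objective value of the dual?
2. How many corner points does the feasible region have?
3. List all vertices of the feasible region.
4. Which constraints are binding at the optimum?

1. -72 (by strong duality, equal to the primal optimum)
2. 3
3. (0, 0), (8, 0), (0, 8)
4. C4, b ≥ 0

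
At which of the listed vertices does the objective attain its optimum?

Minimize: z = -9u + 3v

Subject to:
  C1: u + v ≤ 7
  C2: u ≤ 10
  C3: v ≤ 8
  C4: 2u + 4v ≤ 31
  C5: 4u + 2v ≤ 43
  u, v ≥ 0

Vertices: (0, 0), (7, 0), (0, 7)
Evaluating z = -9u + 3v at each vertex:
  (0, 0): z = 0
  (7, 0): z = -63
  (0, 7): z = 21

The smallest value is z = -63, attained at (7, 0).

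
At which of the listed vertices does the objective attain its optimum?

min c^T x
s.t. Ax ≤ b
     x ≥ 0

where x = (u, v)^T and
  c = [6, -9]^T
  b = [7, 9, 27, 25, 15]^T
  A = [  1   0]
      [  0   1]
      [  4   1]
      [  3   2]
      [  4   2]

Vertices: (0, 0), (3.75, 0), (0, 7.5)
Evaluating z = 6u - 9v at each vertex:
  (0, 0): z = 0
  (3.75, 0): z = 22.5
  (0, 7.5): z = -67.5

The smallest value is z = -67.5, attained at (0, 7.5).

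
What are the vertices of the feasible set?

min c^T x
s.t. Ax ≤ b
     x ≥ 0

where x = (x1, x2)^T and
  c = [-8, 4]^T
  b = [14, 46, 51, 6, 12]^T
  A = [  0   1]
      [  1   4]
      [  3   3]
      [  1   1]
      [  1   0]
Each vertex is the intersection of two constraint boundaries that also satisfies all remaining constraints:
  x1 = 0 and x2 = 0 → (0, 0)
  x1 + x2 = 6 and x2 = 0 → (6, 0)
  x1 + x2 = 6 and x1 = 0 → (0, 6)

Vertices: (0, 0), (6, 0), (0, 6)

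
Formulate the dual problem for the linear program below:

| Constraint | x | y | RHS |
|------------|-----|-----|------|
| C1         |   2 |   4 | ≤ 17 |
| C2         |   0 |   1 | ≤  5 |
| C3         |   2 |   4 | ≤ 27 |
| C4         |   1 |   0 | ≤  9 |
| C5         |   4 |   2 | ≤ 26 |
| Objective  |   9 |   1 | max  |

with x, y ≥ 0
Minimize: z = 17y1 + 5y2 + 27y3 + 9y4 + 26y5

Subject to:
  C1: -2y1 - 2y3 - y4 - 4y5 ≤ -9
  C2: -4y1 - y2 - 4y3 - 2y5 ≤ -1
  y1, y2, y3, y4, y5 ≥ 0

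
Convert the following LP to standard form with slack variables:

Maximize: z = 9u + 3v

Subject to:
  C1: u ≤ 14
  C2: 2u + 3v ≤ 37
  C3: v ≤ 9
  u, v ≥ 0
max z = 9u + 3v

s.t.
  u + s1 = 14
  2u + 3v + s2 = 37
  v + s3 = 9
  u, v, s1, s2, s3 ≥ 0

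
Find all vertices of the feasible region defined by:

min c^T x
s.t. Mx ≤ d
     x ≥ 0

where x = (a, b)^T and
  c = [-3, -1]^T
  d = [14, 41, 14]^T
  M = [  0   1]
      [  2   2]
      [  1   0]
Each vertex is the intersection of two constraint boundaries that also satisfies all remaining constraints:
  a = 0 and b = 0 → (0, 0)
  a = 14 and b = 0 → (14, 0)
  2a + 2b = 41 and a = 14 → (14, 6.5)
  b = 14 and 2a + 2b = 41 → (6.5, 14)
  b = 14 and a = 0 → (0, 14)

Vertices: (0, 0), (14, 0), (14, 6.5), (6.5, 14), (0, 14)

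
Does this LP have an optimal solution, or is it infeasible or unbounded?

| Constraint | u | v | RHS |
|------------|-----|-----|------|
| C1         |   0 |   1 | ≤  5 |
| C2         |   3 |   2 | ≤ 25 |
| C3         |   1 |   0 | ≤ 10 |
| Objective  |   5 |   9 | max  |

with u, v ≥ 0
The point (5, 5) satisfies every constraint, so the LP is feasible; the constraints give u ≤ 10 and v ≤ 5, which with u, v ≥ 0 keep the feasible region inside a bounded box. A feasible, bounded LP attains a finite optimum at a vertex.

Evaluating z = 5u + 9v at each vertex:
  (0, 0): z = 0
  (8.333, 0): z = 41.67
  (5, 5): z = 70
  (0, 5): z = 45

The LP has an optimal solution: (5, 5) with z = 70.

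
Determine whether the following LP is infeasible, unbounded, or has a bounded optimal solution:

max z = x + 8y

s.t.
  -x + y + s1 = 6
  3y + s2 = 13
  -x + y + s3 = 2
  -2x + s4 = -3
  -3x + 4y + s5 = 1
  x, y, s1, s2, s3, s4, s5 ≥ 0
Feasible point: (2, 0) satisfies every constraint, so the LP is feasible.
Direction d = (1, 0): for each constraint row a, a·d ≤ 0 —
  (-1)(1) + (1)(0) = -1 ≤ 0
  (0)(1) + (3)(0) = 0 ≤ 0
  (-1)(1) + (1)(0) = -1 ≤ 0
  (-2)(1) + (0)(0) = -2 ≤ 0
  (-3)(1) + (4)(0) = -3 ≤ 0
and d ≥ 0, so (2, 0) + t·d stays feasible for every t ≥ 0. Along this ray z = x + 8y changes by 1 per unit t, so z → +∞.

Unbounded: there is a feasible ray along which z → +∞.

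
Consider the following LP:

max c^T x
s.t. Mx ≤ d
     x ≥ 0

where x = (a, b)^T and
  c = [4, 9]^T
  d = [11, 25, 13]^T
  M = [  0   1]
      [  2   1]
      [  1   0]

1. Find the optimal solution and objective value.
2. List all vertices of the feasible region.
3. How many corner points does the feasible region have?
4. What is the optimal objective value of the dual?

1. a = 7, b = 11, z = 127
2. (0, 0), (12.5, 0), (7, 11), (0, 11)
3. 4
4. 127 (by strong duality, equal to the primal optimum)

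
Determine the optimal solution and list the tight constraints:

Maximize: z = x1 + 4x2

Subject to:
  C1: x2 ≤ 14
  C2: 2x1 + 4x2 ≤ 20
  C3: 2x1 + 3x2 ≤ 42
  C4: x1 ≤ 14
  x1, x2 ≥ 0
Optimal: x1 = 0, x2 = 5
Slack at optimum:
  C1: slack = 9
  C2: slack = 0 (binding)
  C3: slack = 27
  C4: slack = 14
  x1 ≥ 0: x1 = 0 (binding)
  x2 ≥ 0: x2 = 5
Binding constraints: C2, x1 ≥ 0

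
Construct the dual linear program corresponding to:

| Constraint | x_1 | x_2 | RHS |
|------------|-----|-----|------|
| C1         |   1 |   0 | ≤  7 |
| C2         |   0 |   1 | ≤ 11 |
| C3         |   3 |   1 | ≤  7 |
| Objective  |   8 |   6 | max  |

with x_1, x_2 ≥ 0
Minimize: z = 7y1 + 11y2 + 7y3

Subject to:
  C1: -y1 - 3y3 ≤ -8
  C2: -y2 - y3 ≤ -6
  y1, y2, y3 ≥ 0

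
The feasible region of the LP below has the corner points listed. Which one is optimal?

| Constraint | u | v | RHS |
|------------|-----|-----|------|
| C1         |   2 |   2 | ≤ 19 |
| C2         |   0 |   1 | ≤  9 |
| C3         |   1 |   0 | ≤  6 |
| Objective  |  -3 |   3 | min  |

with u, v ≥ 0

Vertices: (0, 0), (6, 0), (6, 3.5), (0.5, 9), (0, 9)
Evaluating z = -3u + 3v at each vertex:
  (0, 0): z = 0
  (6, 0): z = -18
  (6, 3.5): z = -7.5
  (0.5, 9): z = 25.5
  (0, 9): z = 27

The smallest value is z = -18, attained at (6, 0).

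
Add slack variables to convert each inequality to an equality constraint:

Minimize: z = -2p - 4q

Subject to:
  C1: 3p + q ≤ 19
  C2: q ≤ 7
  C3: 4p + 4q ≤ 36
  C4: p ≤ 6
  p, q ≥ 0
min z = -2p - 4q

s.t.
  3p + q + s1 = 19
  q + s2 = 7
  4p + 4q + s3 = 36
  p + s4 = 6
  p, q, s1, s2, s3, s4 ≥ 0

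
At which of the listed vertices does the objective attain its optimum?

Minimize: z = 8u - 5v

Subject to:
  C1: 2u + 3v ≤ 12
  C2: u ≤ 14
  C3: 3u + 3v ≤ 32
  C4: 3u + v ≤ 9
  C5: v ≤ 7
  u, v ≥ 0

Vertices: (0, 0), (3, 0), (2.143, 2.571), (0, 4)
Evaluating z = 8u - 5v at each vertex:
  (0, 0): z = 0
  (3, 0): z = 24
  (2.143, 2.571): z = 4.286
  (0, 4): z = -20

The smallest value is z = -20, attained at (0, 4).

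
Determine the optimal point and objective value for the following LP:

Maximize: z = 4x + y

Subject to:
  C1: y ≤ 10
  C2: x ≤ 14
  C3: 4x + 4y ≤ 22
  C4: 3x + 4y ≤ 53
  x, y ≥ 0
Each vertex is the intersection of two constraint boundaries that also satisfies all remaining constraints:
  x = 0 and y = 0 → (0, 0)
  4x + 4y = 22 and y = 0 → (5.5, 0)
  4x + 4y = 22 and x = 0 → (0, 5.5)

Evaluating z = 4x + y at each vertex:
  (0, 0): z = 0
  (5.5, 0): z = 22
  (0, 5.5): z = 5.5

The maximum is at (5.5, 0) with z = 22.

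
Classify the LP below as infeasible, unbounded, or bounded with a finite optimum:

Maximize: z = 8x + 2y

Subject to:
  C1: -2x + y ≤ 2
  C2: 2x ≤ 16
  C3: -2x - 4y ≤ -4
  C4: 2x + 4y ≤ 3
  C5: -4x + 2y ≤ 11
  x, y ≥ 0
C4 requires 2x + 4y ≤ 3, while C3 (-2x - 4y ≤ -4) is equivalent to 2x + 4y ≥ 4. Together they would need 4 ≤ 2x + 4y ≤ 3, which is impossible since 4 > 3. No point satisfies all constraints.

The feasible region is empty; the LP is infeasible.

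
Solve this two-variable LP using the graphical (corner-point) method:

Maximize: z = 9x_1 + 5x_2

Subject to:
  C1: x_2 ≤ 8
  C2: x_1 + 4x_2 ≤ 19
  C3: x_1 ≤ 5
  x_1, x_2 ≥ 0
Each vertex is the intersection of two constraint boundaries that also satisfies all remaining constraints:
  x_1 = 0 and x_2 = 0 → (0, 0)
  x_1 = 5 and x_2 = 0 → (5, 0)
  x_1 + 4x_2 = 19 and x_1 = 5 → (5, 3.5)
  x_1 + 4x_2 = 19 and x_1 = 0 → (0, 4.75)

Evaluating z = 9x_1 + 5x_2 at each vertex:
  (0, 0): z = 0
  (5, 0): z = 45
  (5, 3.5): z = 62.5
  (0, 4.75): z = 23.75

The maximum is at (5, 3.5) with z = 62.5.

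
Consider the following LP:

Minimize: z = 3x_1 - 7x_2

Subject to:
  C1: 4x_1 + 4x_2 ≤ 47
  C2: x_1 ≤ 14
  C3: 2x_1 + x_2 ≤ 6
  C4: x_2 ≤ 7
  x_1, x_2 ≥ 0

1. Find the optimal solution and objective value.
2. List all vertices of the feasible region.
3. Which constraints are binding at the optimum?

1. x_1 = 0, x_2 = 6, z = -42
2. (0, 0), (3, 0), (0, 6)
3. C3, x_1 ≥ 0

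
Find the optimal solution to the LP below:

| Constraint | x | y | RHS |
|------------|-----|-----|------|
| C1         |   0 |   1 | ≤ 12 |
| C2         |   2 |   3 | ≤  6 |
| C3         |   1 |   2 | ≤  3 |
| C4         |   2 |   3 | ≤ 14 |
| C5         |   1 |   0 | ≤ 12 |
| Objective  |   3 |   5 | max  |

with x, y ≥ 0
Each vertex is the intersection of two constraint boundaries that also satisfies all remaining constraints:
  x = 0 and y = 0 → (0, 0)
  2x + 3y = 6 and x + 2y = 3 → (3, 0)
  x + 2y = 3 and x = 0 → (0, 1.5)

Evaluating z = 3x + 5y at each vertex:
  (0, 0): z = 0
  (3, 0): z = 9
  (0, 1.5): z = 7.5

The maximum is at (3, 0) with z = 9.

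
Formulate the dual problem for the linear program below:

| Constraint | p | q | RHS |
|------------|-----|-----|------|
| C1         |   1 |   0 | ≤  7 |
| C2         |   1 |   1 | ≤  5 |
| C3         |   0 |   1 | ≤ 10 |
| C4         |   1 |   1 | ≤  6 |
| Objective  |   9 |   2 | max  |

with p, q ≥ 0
Minimize: z = 7y1 + 5y2 + 10y3 + 6y4

Subject to:
  C1: -y1 - y2 - y4 ≤ -9
  C2: -y2 - y3 - y4 ≤ -2
  y1, y2, y3, y4 ≥ 0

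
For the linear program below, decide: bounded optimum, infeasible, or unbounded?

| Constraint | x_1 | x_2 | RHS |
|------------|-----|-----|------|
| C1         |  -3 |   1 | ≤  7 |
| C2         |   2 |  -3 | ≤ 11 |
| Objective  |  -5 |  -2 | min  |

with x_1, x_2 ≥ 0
Feasible point: (0, 0) satisfies every constraint, so the LP is feasible.
Direction d = (1, 1): for each constraint row a, a·d ≤ 0 —
  (-3)(1) + (1)(1) = -2 ≤ 0
  (2)(1) + (-3)(1) = -1 ≤ 0
and d ≥ 0, so (0, 0) + t·d stays feasible for every t ≥ 0. Along this ray z = -5x_1 - 2x_2 changes by -7 per unit t, so z → −∞.

Unbounded — the objective can decrease without bound over the feasible region.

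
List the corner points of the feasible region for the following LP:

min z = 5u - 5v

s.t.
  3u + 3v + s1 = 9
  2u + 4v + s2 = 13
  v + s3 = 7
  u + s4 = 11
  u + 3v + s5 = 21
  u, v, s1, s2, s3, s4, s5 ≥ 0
Each vertex is the intersection of two constraint boundaries that also satisfies all remaining constraints:
  u = 0 and v = 0 → (0, 0)
  3u + 3v = 9 and v = 0 → (3, 0)
  3u + 3v = 9 and u = 0 → (0, 3)

Vertices: (0, 0), (3, 0), (0, 3)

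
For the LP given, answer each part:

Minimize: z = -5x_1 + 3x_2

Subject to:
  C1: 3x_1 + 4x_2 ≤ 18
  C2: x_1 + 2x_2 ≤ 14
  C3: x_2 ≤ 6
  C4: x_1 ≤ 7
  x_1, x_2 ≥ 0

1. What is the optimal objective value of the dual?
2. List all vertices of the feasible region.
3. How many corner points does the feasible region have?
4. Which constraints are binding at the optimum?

1. -30 (by strong duality, equal to the primal optimum)
2. (0, 0), (6, 0), (0, 4.5)
3. 3
4. C1, x_2 ≥ 0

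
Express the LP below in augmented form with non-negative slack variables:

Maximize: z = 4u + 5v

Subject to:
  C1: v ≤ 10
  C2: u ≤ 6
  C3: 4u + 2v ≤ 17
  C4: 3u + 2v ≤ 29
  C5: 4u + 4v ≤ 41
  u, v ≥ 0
max z = 4u + 5v

s.t.
  v + s1 = 10
  u + s2 = 6
  4u + 2v + s3 = 17
  3u + 2v + s4 = 29
  4u + 4v + s5 = 41
  u, v, s1, s2, s3, s4, s5 ≥ 0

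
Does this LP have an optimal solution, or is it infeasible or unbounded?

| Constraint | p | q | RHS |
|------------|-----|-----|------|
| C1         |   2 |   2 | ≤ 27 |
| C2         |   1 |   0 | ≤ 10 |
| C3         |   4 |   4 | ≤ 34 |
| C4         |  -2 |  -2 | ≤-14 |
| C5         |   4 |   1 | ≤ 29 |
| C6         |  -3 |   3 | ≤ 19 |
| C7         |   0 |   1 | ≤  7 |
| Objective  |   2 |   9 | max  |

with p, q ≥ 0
The point (1.5, 7) satisfies every constraint, so the LP is feasible; the constraints give p ≤ 10 and q ≤ 7, which with p, q ≥ 0 keep the feasible region inside a bounded box. A feasible, bounded LP attains a finite optimum at a vertex.

Evaluating z = 2p + 9q at each vertex:
  (7, 0): z = 14
  (7.25, 0): z = 14.5
  (6.833, 1.667): z = 28.67
  (1.5, 7): z = 66
  (0.6667, 7): z = 64.33
  (0.3333, 6.667): z = 60.67

The LP has an optimal solution: (1.5, 7) with z = 66.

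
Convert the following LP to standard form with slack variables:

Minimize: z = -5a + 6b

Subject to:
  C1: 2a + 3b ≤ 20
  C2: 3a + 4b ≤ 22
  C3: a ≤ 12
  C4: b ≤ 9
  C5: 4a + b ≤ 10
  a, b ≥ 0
min z = -5a + 6b

s.t.
  2a + 3b + s1 = 20
  3a + 4b + s2 = 22
  a + s3 = 12
  b + s4 = 9
  4a + b + s5 = 10
  a, b, s1, s2, s3, s4, s5 ≥ 0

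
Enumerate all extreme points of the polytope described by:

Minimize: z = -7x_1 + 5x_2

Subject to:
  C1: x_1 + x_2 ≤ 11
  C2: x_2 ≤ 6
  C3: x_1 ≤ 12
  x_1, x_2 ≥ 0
Each vertex is the intersection of two constraint boundaries that also satisfies all remaining constraints:
  x_1 = 0 and x_2 = 0 → (0, 0)
  x_1 + x_2 = 11 and x_2 = 0 → (11, 0)
  x_1 + x_2 = 11 and x_2 = 6 → (5, 6)
  x_2 = 6 and x_1 = 0 → (0, 6)

Vertices: (0, 0), (11, 0), (5, 6), (0, 6)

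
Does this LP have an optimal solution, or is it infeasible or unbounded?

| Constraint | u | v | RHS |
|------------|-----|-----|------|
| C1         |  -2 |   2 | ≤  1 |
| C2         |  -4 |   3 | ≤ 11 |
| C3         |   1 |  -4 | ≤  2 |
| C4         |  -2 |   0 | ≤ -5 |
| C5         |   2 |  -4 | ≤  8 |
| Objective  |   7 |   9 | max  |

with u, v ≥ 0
Feasible point: (3, 1) satisfies every constraint, so the LP is feasible.
Direction d = (1, 1): for each constraint row a, a·d ≤ 0 —
  (-2)(1) + (2)(1) = 0 ≤ 0
  (-4)(1) + (3)(1) = -1 ≤ 0
  (1)(1) + (-4)(1) = -3 ≤ 0
  (-2)(1) + (0)(1) = -2 ≤ 0
  (2)(1) + (-4)(1) = -2 ≤ 0
and d ≥ 0, so (3, 1) + t·d stays feasible for every t ≥ 0. Along this ray z = 7u + 9v changes by 16 per unit t, so z → +∞.

Unbounded — the objective can increase without bound over the feasible region.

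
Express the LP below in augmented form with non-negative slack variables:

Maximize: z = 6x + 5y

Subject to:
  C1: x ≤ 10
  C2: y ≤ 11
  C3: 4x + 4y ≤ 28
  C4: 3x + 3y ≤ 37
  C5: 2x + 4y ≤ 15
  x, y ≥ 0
max z = 6x + 5y

s.t.
  x + s1 = 10
  y + s2 = 11
  4x + 4y + s3 = 28
  3x + 3y + s4 = 37
  2x + 4y + s5 = 15
  x, y, s1, s2, s3, s4, s5 ≥ 0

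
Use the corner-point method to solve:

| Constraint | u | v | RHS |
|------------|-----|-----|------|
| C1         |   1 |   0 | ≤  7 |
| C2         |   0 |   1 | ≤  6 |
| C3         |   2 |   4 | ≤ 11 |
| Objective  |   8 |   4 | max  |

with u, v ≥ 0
u = 5.5, v = 0, z = 44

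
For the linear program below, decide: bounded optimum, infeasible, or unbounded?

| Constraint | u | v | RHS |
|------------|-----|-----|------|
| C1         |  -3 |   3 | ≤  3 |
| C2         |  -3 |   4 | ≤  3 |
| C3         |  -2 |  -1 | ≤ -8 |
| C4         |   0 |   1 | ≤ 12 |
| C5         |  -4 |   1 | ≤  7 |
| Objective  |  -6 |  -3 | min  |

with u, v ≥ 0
Feasible point: (4, 0) satisfies every constraint, so the LP is feasible.
Direction d = (1, 0): for each constraint row a, a·d ≤ 0 —
  (-3)(1) + (3)(0) = -3 ≤ 0
  (-3)(1) + (4)(0) = -3 ≤ 0
  (-2)(1) + (-1)(0) = -2 ≤ 0
  (0)(1) + (1)(0) = 0 ≤ 0
  (-4)(1) + (1)(0) = -4 ≤ 0
and d ≥ 0, so (4, 0) + t·d stays feasible for every t ≥ 0. Along this ray z = -6u - 3v changes by -6 per unit t, so z → −∞.

Unbounded — the objective can decrease without bound over the feasible region.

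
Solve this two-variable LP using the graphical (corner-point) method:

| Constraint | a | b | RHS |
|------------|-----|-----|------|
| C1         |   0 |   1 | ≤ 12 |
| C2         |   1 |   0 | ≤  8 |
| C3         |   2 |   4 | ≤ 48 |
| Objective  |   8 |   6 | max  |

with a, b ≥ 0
Each vertex is the intersection of two constraint boundaries that also satisfies all remaining constraints:
  a = 0 and b = 0 → (0, 0)
  a = 8 and b = 0 → (8, 0)
  a = 8 and 2a + 4b = 48 → (8, 8)
  b = 12 and 2a + 4b = 48 → (0, 12)

Evaluating z = 8a + 6b at each vertex:
  (0, 0): z = 0
  (8, 0): z = 64
  (8, 8): z = 112
  (0, 12): z = 72

The maximum is at (8, 8) with z = 112.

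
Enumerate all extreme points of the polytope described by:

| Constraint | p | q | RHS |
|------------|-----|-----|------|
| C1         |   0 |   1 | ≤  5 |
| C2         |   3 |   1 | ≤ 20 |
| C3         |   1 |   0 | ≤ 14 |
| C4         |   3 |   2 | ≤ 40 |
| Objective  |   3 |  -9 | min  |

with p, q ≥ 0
Each vertex is the intersection of two constraint boundaries that also satisfies all remaining constraints:
  p = 0 and q = 0 → (0, 0)
  3p + q = 20 and q = 0 → (6.667, 0)
  q = 5 and 3p + q = 20 → (5, 5)
  q = 5 and p = 0 → (0, 5)

Vertices: (0, 0), (6.667, 0), (5, 5), (0, 5)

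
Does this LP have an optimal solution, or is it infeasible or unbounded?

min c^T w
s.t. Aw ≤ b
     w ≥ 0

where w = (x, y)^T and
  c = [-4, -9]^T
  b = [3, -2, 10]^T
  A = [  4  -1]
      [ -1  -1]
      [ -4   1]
Feasible point: (0, 2) satisfies every constraint, so the LP is feasible.
Direction d = (1, 4): for each constraint row a, a·d ≤ 0 —
  (4)(1) + (-1)(4) = 0 ≤ 0
  (-1)(1) + (-1)(4) = -5 ≤ 0
  (-4)(1) + (1)(4) = 0 ≤ 0
and d ≥ 0, so (0, 2) + t·d stays feasible for every t ≥ 0. Along this ray z = -4x - 9y changes by -40 per unit t, so z → −∞.

Unbounded: there is a feasible ray along which z → −∞.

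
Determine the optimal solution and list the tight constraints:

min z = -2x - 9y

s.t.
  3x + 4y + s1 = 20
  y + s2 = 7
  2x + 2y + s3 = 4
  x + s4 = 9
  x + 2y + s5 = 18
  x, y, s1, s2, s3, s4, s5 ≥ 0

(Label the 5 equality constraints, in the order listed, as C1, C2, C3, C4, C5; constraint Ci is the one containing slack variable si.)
Optimal: x = 0, y = 2
Slack at optimum:
  C1: slack = 12
  C2: slack = 5
  C3: slack = 0 (binding)
  C4: slack = 9
  C5: slack = 14
  x ≥ 0: x = 0 (binding)
  y ≥ 0: y = 2
Binding constraints: C3, x ≥ 0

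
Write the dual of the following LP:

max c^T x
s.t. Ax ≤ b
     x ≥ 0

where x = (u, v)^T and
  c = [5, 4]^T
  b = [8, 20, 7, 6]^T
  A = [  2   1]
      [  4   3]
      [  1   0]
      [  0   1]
Minimize: z = 8y1 + 20y2 + 7y3 + 6y4

Subject to:
  C1: -2y1 - 4y2 - y3 ≤ -5
  C2: -y1 - 3y2 - y4 ≤ -4
  y1, y2, y3, y4 ≥ 0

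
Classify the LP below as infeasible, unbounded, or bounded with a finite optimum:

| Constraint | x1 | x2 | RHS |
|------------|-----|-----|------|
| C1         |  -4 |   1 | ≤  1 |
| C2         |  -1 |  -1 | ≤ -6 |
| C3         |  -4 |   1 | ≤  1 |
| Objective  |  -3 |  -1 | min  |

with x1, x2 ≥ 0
Feasible point: (1, 5) satisfies every constraint, so the LP is feasible.
Direction d = (1, 0): for each constraint row a, a·d ≤ 0 —
  (-4)(1) + (1)(0) = -4 ≤ 0
  (-1)(1) + (-1)(0) = -1 ≤ 0
  (-4)(1) + (1)(0) = -4 ≤ 0
and d ≥ 0, so (1, 5) + t·d stays feasible for every t ≥ 0. Along this ray z = -3x1 - x2 changes by -3 per unit t, so z → −∞.

Unbounded: there is a feasible ray along which z → −∞.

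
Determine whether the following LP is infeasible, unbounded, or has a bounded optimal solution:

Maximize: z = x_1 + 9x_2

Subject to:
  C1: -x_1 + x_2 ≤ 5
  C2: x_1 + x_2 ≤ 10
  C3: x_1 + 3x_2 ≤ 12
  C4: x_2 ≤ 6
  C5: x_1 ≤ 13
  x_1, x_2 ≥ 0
The point (0, 4) satisfies every constraint, so the LP is feasible; the constraints give x_1 ≤ 13 and x_2 ≤ 6, which with x_1, x_2 ≥ 0 keep the feasible region inside a bounded box. A feasible, bounded LP attains a finite optimum at a vertex.

Evaluating z = x_1 + 9x_2 at each vertex:
  (0, 0): z = 0
  (10, 0): z = 10
  (9, 1): z = 18
  (0, 4): z = 36

Feasible with finite optimum z* = 36 at (0, 4).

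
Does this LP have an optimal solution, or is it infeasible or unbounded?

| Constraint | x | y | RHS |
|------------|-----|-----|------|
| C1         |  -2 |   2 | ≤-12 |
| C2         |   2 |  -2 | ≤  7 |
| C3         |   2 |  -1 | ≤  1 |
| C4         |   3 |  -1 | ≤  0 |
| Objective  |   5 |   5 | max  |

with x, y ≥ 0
C2 requires 2x - 2y ≤ 7, while C1 (-2x + 2y ≤ -12) is equivalent to 2x - 2y ≥ 12. Together they would need 12 ≤ 2x - 2y ≤ 7, which is impossible since 12 > 7. No point satisfies all constraints.

Infeasible: no point satisfies all constraints simultaneously.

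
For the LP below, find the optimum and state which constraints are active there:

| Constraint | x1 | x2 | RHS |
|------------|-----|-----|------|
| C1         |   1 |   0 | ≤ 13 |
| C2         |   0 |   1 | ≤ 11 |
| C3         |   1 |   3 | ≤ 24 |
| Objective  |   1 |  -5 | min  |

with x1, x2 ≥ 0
Optimal: x1 = 0, x2 = 8
Slack at optimum:
  C1: slack = 13
  C2: slack = 3
  C3: slack = 0 (binding)
  x1 ≥ 0: x1 = 0 (binding)
  x2 ≥ 0: x2 = 8
Binding constraints: C3, x1 ≥ 0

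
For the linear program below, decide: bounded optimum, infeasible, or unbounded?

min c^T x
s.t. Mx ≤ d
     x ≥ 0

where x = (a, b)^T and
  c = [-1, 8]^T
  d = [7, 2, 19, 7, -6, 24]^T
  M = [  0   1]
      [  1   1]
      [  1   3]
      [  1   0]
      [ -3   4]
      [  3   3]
The point (2, 0) satisfies every constraint, so the LP is feasible; the constraints give a ≤ 7 and b ≤ 7, which with a, b ≥ 0 keep the feasible region inside a bounded box. A feasible, bounded LP attains a finite optimum at a vertex.

The LP has an optimal solution: (2, 0) with z = -2.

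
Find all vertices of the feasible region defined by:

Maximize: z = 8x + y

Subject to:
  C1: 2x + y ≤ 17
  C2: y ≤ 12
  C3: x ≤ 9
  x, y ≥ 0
Each vertex is the intersection of two constraint boundaries that also satisfies all remaining constraints:
  x = 0 and y = 0 → (0, 0)
  2x + y = 17 and y = 0 → (8.5, 0)
  2x + y = 17 and y = 12 → (2.5, 12)
  y = 12 and x = 0 → (0, 12)

Vertices: (0, 0), (8.5, 0), (2.5, 12), (0, 12)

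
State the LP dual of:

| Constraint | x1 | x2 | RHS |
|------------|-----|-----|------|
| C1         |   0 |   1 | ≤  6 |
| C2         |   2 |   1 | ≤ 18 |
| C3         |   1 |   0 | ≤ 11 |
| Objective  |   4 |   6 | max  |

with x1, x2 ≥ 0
Minimize: z = 6y1 + 18y2 + 11y3

Subject to:
  C1: -2y2 - y3 ≤ -4
  C2: -y1 - y2 ≤ -6
  y1, y2, y3 ≥ 0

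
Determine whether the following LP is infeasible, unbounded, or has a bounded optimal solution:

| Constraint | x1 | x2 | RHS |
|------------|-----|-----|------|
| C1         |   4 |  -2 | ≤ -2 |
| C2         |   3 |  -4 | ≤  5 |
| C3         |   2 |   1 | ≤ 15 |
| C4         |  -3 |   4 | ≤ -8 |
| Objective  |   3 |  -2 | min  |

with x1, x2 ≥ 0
C2 requires 3x1 - 4x2 ≤ 5, while C4 (-3x1 + 4x2 ≤ -8) is equivalent to 3x1 - 4x2 ≥ 8. Together they would need 8 ≤ 3x1 - 4x2 ≤ 5, which is impossible since 8 > 5. No point satisfies all constraints.

The feasible region is empty; the LP is infeasible.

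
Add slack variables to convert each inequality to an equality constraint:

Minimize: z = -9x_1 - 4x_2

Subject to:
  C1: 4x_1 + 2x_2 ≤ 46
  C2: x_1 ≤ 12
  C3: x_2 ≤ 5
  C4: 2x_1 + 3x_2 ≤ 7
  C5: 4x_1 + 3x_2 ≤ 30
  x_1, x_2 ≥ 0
min z = -9x_1 - 4x_2

s.t.
  4x_1 + 2x_2 + s1 = 46
  x_1 + s2 = 12
  x_2 + s3 = 5
  2x_1 + 3x_2 + s4 = 7
  4x_1 + 3x_2 + s5 = 30
  x_1, x_2, s1, s2, s3, s4, s5 ≥ 0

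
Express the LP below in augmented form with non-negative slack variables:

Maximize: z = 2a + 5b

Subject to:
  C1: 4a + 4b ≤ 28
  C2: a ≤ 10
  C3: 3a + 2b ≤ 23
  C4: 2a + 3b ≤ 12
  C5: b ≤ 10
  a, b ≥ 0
max z = 2a + 5b

s.t.
  4a + 4b + s1 = 28
  a + s2 = 10
  3a + 2b + s3 = 23
  2a + 3b + s4 = 12
  b + s5 = 10
  a, b, s1, s2, s3, s4, s5 ≥ 0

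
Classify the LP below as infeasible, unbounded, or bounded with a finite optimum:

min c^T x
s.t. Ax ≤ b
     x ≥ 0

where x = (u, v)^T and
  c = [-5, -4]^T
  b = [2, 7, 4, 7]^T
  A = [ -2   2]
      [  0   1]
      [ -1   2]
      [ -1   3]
Feasible point: (0, 0) satisfies every constraint, so the LP is feasible.
Direction d = (1, 0): for each constraint row a, a·d ≤ 0 —
  (-2)(1) + (2)(0) = -2 ≤ 0
  (0)(1) + (1)(0) = 0 ≤ 0
  (-1)(1) + (2)(0) = -1 ≤ 0
  (-1)(1) + (3)(0) = -1 ≤ 0
and d ≥ 0, so (0, 0) + t·d stays feasible for every t ≥ 0. Along this ray z = -5u - 4v changes by -5 per unit t, so z → −∞.

The LP is unbounded; z can be made arbitrarily small.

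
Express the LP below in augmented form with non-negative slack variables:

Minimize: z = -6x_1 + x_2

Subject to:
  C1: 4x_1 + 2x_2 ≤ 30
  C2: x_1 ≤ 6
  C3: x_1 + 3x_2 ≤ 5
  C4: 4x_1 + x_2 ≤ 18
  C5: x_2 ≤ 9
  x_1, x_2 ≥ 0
min z = -6x_1 + x_2

s.t.
  4x_1 + 2x_2 + s1 = 30
  x_1 + s2 = 6
  x_1 + 3x_2 + s3 = 5
  4x_1 + x_2 + s4 = 18
  x_2 + s5 = 9
  x_1, x_2, s1, s2, s3, s4, s5 ≥ 0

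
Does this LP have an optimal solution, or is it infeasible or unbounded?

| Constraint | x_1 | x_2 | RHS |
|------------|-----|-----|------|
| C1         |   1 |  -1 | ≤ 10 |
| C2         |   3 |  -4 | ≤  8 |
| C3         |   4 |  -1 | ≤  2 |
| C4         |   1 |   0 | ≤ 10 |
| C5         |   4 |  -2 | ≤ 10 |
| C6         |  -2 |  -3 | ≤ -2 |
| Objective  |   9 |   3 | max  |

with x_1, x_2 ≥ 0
Feasible point: (0, 1) satisfies every constraint, so the LP is feasible.
Direction d = (0, 1): for each constraint row a, a·d ≤ 0 —
  (1)(0) + (-1)(1) = -1 ≤ 0
  (3)(0) + (-4)(1) = -4 ≤ 0
  (4)(0) + (-1)(1) = -1 ≤ 0
  (1)(0) + (0)(1) = 0 ≤ 0
  (4)(0) + (-2)(1) = -2 ≤ 0
  (-2)(0) + (-3)(1) = -3 ≤ 0
and d ≥ 0, so (0, 1) + t·d stays feasible for every t ≥ 0. Along this ray z = 9x_1 + 3x_2 changes by 3 per unit t, so z → +∞.

Unbounded — the objective can increase without bound over the feasible region.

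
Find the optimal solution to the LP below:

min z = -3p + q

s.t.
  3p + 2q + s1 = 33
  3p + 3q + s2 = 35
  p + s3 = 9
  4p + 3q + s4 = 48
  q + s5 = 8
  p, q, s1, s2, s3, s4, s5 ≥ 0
Each vertex is the intersection of two constraint boundaries that also satisfies all remaining constraints:
  p = 0 and q = 0 → (0, 0)
  p = 9 and q = 0 → (9, 0)
  3p + 3q = 35 and p = 9 → (9, 2.667)
  3p + 3q = 35 and q = 8 → (3.667, 8)
  q = 8 and p = 0 → (0, 8)

Evaluating z = -3p + q at each vertex:
  (0, 0): z = 0
  (9, 0): z = -27
  (9, 2.667): z = -24.33
  (3.667, 8): z = -3
  (0, 8): z = 8

The minimum is at (9, 0) with z = -27.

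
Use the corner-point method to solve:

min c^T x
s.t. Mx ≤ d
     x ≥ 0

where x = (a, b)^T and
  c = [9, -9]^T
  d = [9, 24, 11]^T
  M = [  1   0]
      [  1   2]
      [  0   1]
Each vertex is the intersection of two constraint boundaries that also satisfies all remaining constraints:
  a = 0 and b = 0 → (0, 0)
  a = 9 and b = 0 → (9, 0)
  a = 9 and a + 2b = 24 → (9, 7.5)
  a + 2b = 24 and b = 11 → (2, 11)
  b = 11 and a = 0 → (0, 11)

Evaluating z = 9a - 9b at each vertex:
  (0, 0): z = 0
  (9, 0): z = 81
  (9, 7.5): z = 13.5
  (2, 11): z = -81
  (0, 11): z = -99

The minimum is at (0, 11) with z = -99.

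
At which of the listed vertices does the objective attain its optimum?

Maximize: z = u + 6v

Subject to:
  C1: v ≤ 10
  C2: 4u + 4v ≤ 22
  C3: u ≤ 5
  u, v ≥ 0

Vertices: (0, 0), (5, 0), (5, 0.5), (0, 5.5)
Evaluating z = u + 6v at each vertex:
  (0, 0): z = 0
  (5, 0): z = 5
  (5, 0.5): z = 8
  (0, 5.5): z = 33

The largest value is z = 33, attained at (0, 5.5).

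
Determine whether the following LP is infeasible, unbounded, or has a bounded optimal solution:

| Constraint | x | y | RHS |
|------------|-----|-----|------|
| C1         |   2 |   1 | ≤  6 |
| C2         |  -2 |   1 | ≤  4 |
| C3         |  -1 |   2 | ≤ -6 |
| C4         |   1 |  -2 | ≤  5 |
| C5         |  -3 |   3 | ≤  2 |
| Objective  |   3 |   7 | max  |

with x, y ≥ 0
C4 requires x - 2y ≤ 5, while C3 (-x + 2y ≤ -6) is equivalent to x - 2y ≥ 6. Together they would need 6 ≤ x - 2y ≤ 5, which is impossible since 6 > 5. No point satisfies all constraints.

The feasible region is empty; the LP is infeasible.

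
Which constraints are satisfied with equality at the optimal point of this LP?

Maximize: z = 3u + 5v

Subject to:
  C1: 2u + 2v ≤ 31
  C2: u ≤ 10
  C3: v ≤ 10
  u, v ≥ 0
Optimal: u = 5.5, v = 10
Slack at optimum:
  C1: slack = 0 (binding)
  C2: slack = 4.5
  C3: slack = 0 (binding)
  u ≥ 0: u = 5.5
  v ≥ 0: v = 10
Binding constraints: C1, C3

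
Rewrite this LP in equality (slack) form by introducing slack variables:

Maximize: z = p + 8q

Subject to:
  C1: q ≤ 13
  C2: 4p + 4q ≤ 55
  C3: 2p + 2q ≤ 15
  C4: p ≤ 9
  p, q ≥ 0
max z = p + 8q

s.t.
  q + s1 = 13
  4p + 4q + s2 = 55
  2p + 2q + s3 = 15
  p + s4 = 9
  p, q, s1, s2, s3, s4 ≥ 0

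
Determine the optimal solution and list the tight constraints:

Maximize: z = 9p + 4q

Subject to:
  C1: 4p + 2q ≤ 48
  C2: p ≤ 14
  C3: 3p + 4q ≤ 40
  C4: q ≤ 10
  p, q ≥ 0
Optimal: p = 12, q = 0
Slack at optimum:
  C1: slack = 0 (binding)
  C2: slack = 2
  C3: slack = 4
  C4: slack = 10
  p ≥ 0: p = 12
  q ≥ 0: q = 0 (binding)
Binding constraints: C1, q ≥ 0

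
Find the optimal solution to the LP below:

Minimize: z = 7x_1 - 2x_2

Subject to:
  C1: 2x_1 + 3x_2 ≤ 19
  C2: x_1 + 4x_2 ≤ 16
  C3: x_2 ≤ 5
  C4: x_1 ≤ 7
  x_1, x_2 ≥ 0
Each vertex is the intersection of two constraint boundaries that also satisfies all remaining constraints:
  x_1 = 0 and x_2 = 0 → (0, 0)
  x_1 = 7 and x_2 = 0 → (7, 0)
  2x_1 + 3x_2 = 19 and x_1 = 7 → (7, 1.667)
  2x_1 + 3x_2 = 19 and x_1 + 4x_2 = 16 → (5.6, 2.6)
  x_1 + 4x_2 = 16 and x_1 = 0 → (0, 4)

Evaluating z = 7x_1 - 2x_2 at each vertex:
  (0, 0): z = 0
  (7, 0): z = 49
  (7, 1.667): z = 45.67
  (5.6, 2.6): z = 34
  (0, 4): z = -8

The minimum is at (0, 4) with z = -8.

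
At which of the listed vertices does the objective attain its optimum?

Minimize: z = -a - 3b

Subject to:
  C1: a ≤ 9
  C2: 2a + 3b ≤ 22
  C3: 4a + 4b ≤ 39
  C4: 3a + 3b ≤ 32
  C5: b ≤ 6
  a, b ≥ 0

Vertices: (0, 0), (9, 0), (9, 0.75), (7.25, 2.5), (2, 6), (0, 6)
(2, 6) with z = -20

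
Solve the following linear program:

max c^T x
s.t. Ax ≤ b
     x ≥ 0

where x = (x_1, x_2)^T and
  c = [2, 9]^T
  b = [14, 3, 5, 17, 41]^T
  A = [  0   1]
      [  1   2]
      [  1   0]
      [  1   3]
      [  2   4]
x_1 = 0, x_2 = 1.5, z = 13.5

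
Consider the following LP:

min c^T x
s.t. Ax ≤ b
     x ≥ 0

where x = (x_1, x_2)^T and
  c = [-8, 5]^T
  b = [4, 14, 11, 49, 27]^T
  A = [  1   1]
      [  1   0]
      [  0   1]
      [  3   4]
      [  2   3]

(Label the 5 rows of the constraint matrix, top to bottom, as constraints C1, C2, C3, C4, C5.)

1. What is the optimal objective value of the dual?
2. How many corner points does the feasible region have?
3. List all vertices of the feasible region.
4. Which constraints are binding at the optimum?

1. -32 (by strong duality, equal to the primal optimum)
2. 3
3. (0, 0), (4, 0), (0, 4)
4. C1, x_2 ≥ 0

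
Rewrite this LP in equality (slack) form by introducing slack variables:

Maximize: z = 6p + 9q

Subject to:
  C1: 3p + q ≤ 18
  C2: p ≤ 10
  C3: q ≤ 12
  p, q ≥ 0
max z = 6p + 9q

s.t.
  3p + q + s1 = 18
  p + s2 = 10
  q + s3 = 12
  p, q, s1, s2, s3 ≥ 0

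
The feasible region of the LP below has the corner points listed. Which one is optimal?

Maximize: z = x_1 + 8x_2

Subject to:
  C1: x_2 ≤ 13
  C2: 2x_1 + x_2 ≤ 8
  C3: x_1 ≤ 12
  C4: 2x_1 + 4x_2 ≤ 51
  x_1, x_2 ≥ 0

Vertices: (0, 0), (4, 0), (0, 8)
Evaluating z = x_1 + 8x_2 at each vertex:
  (0, 0): z = 0
  (4, 0): z = 4
  (0, 8): z = 64

The largest value is z = 64, attained at (0, 8).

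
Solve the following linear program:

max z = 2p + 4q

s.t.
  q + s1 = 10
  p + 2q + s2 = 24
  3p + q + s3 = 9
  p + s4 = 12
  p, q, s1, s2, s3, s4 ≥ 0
Each vertex is the intersection of two constraint boundaries that also satisfies all remaining constraints:
  p = 0 and q = 0 → (0, 0)
  3p + q = 9 and q = 0 → (3, 0)
  3p + q = 9 and p = 0 → (0, 9)

Evaluating z = 2p + 4q at each vertex:
  (0, 0): z = 0
  (3, 0): z = 6
  (0, 9): z = 36

The maximum is at (0, 9) with z = 36.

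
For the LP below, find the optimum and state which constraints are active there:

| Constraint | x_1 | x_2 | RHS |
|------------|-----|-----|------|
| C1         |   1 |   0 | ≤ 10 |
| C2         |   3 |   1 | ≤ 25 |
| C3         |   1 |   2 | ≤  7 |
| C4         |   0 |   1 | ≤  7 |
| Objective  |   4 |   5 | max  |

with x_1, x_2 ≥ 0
Optimal: x_1 = 7, x_2 = 0
Slack at optimum:
  C1: slack = 3
  C2: slack = 4
  C3: slack = 0 (binding)
  C4: slack = 7
  x_1 ≥ 0: x_1 = 7
  x_2 ≥ 0: x_2 = 0 (binding)
Binding constraints: C3, x_2 ≥ 0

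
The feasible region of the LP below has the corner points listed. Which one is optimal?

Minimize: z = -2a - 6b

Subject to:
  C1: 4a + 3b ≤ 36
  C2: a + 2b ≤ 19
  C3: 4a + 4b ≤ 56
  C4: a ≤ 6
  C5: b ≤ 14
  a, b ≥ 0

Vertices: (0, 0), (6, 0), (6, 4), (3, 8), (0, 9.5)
(0, 9.5) with z = -57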